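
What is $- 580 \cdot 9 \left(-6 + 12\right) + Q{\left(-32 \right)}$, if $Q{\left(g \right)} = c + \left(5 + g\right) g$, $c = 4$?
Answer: $-30452$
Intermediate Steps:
$Q{\left(g \right)} = 4 + g \left(5 + g\right)$ ($Q{\left(g \right)} = 4 + \left(5 + g\right) g = 4 + g \left(5 + g\right)$)
$- 580 \cdot 9 \left(-6 + 12\right) + Q{\left(-32 \right)} = - 580 \cdot 9 \left(-6 + 12\right) + \left(4 + \left(-32\right)^{2} + 5 \left(-32\right)\right) = - 580 \cdot 9 \cdot 6 + \left(4 + 1024 - 160\right) = \left(-580\right) 54 + 868 = -31320 + 868 = -30452$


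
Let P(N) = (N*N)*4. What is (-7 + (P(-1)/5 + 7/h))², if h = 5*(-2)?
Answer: 4761/100 ≈ 47.610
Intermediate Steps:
P(N) = 4*N² (P(N) = N²*4 = 4*N²)
h = -10
(-7 + (P(-1)/5 + 7/h))² = (-7 + ((4*(-1)²)/5 + 7/(-10)))² = (-7 + ((4*1)*(⅕) + 7*(-⅒)))² = (-7 + (4*(⅕) - 7/10))² = (-7 + (⅘ - 7/10))² = (-7 + ⅒)² = (-69/10)² = 4761/100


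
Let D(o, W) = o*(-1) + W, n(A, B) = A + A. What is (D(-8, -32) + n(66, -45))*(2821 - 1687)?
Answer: 122472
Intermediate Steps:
n(A, B) = 2*A
D(o, W) = W - o (D(o, W) = -o + W = W - o)
(D(-8, -32) + n(66, -45))*(2821 - 1687) = ((-32 - 1*(-8)) + 2*66)*(2821 - 1687) = ((-32 + 8) + 132)*1134 = (-24 + 132)*1134 = 108*1134 = 122472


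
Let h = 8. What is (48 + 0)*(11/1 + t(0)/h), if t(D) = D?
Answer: 528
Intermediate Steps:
(48 + 0)*(11/1 + t(0)/h) = (48 + 0)*(11/1 + 0/8) = 48*(11*1 + 0*(1/8)) = 48*(11 + 0) = 48*11 = 528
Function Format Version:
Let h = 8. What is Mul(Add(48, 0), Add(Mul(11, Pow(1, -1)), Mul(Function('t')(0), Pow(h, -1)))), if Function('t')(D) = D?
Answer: 528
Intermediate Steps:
Mul(Add(48, 0), Add(Mul(11, Pow(1, -1)), Mul(Function('t')(0), Pow(h, -1)))) = Mul(Add(48, 0), Add(Mul(11, Pow(1, -1)), Mul(0, Pow(8, -1)))) = Mul(48, Add(Mul(11, 1), Mul(0, Rational(1, 8)))) = Mul(48, Add(11, 0)) = Mul(48, 11) = 528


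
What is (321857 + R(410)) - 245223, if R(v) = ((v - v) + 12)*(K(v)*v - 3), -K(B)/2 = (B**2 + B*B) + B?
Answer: -3312165802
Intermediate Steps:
K(B) = -4*B**2 - 2*B (K(B) = -2*((B**2 + B*B) + B) = -2*((B**2 + B**2) + B) = -2*(2*B**2 + B) = -2*(B + 2*B**2) = -4*B**2 - 2*B)
R(v) = -36 - 24*v**2*(1 + 2*v) (R(v) = ((v - v) + 12)*((-2*v*(1 + 2*v))*v - 3) = (0 + 12)*(-2*v**2*(1 + 2*v) - 3) = 12*(-3 - 2*v**2*(1 + 2*v)) = -36 - 24*v**2*(1 + 2*v))
(321857 + R(410)) - 245223 = (321857 + (-36 - 48*410**3 - 24*410**2)) - 245223 = (321857 + (-36 - 48*68921000 - 24*168100)) - 245223 = (321857 + (-36 - 3308208000 - 4034400)) - 245223 = (321857 - 3312242436) - 245223 = -3311920579 - 245223 = -3312165802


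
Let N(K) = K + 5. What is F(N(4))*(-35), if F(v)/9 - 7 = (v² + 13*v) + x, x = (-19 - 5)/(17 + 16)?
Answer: -707805/11 ≈ -64346.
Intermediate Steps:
N(K) = 5 + K
x = -8/11 (x = -24/33 = -24*1/33 = -8/11 ≈ -0.72727)
F(v) = 621/11 + 9*v² + 117*v (F(v) = 63 + 9*((v² + 13*v) - 8/11) = 63 + 9*(-8/11 + v² + 13*v) = 63 + (-72/11 + 9*v² + 117*v) = 621/11 + 9*v² + 117*v)
F(N(4))*(-35) = (621/11 + 9*(5 + 4)² + 117*(5 + 4))*(-35) = (621/11 + 9*9² + 117*9)*(-35) = (621/11 + 9*81 + 1053)*(-35) = (621/11 + 729 + 1053)*(-35) = (20223/11)*(-35) = -707805/11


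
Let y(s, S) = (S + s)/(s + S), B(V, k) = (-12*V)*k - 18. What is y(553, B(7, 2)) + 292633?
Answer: 292634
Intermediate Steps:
B(V, k) = -18 - 12*V*k (B(V, k) = -12*V*k - 18 = -18 - 12*V*k)
y(s, S) = 1 (y(s, S) = (S + s)/(S + s) = 1)
y(553, B(7, 2)) + 292633 = 1 + 292633 = 292634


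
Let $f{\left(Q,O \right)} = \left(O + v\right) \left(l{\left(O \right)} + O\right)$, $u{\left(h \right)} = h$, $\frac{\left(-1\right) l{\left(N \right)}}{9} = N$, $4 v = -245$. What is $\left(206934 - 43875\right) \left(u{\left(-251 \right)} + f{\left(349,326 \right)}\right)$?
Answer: $-112627949421$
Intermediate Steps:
$v = - \frac{245}{4}$ ($v = \frac{1}{4} \left(-245\right) = - \frac{245}{4} \approx -61.25$)
$l{\left(N \right)} = - 9 N$
$f{\left(Q,O \right)} = - 8 O \left(- \frac{245}{4} + O\right)$ ($f{\left(Q,O \right)} = \left(O - \frac{245}{4}\right) \left(- 9 O + O\right) = \left(- \frac{245}{4} + O\right) \left(- 8 O\right) = - 8 O \left(- \frac{245}{4} + O\right)$)
$\left(206934 - 43875\right) \left(u{\left(-251 \right)} + f{\left(349,326 \right)}\right) = \left(206934 - 43875\right) \left(-251 + 2 \cdot 326 \left(245 - 1304\right)\right) = 163059 \left(-251 + 2 \cdot 326 \left(245 - 1304\right)\right) = 163059 \left(-251 + 2 \cdot 326 \left(-1059\right)\right) = 163059 \left(-251 - 690468\right) = 163059 \left(-690719\right) = -112627949421$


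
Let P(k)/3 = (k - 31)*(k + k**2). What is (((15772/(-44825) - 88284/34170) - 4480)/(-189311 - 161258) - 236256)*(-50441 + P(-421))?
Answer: 53373930396490795167237758/942028259425 ≈ 5.6659e+13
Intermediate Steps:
P(k) = 3*(-31 + k)*(k + k**2) (P(k) = 3*((k - 31)*(k + k**2)) = 3*((-31 + k)*(k + k**2)) = 3*(-31 + k)*(k + k**2))
(((15772/(-44825) - 88284/34170) - 4480)/(-189311 - 161258) - 236256)*(-50441 + P(-421)) = (((15772/(-44825) - 88284/34170) - 4480)/(-189311 - 161258) - 236256)*(-50441 + 3*(-421)*(-31 + (-421)**2 - 30*(-421))) = (((15772*(-1/44825) - 88284*1/34170) - 4480)/(-350569) - 236256)*(-50441 + 3*(-421)*(-31 + 177241 + 12630)) = (((-15772/44825 - 14714/5695) - 4480)*(-1/350569) - 236256)*(-50441 + 3*(-421)*189840) = ((-149875318/51055675 - 4480)*(-1/350569) - 236256)*(-50441 - 239767920) = (-228879299318/51055675*(-1/350569) - 236256)*(-239818361) = (228879299318/17898536929075 - 236256)*(-239818361) = -4228636511836243882/17898536929075*(-239818361) = 53373930396490795167237758/942028259425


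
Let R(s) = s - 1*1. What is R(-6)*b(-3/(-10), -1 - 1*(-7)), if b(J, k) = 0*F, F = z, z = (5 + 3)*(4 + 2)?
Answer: 0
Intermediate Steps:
z = 48 (z = 8*6 = 48)
R(s) = -1 + s (R(s) = s - 1 = -1 + s)
F = 48
b(J, k) = 0 (b(J, k) = 0*48 = 0)
R(-6)*b(-3/(-10), -1 - 1*(-7)) = (-1 - 6)*0 = -7*0 = 0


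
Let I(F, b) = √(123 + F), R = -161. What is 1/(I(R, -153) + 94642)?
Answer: 47321/4478554101 - I*√38/8957108202 ≈ 1.0566e-5 - 6.8821e-10*I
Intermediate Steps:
1/(I(R, -153) + 94642) = 1/(√(123 - 161) + 94642) = 1/(√(-38) + 94642) = 1/(I*√38 + 94642) = 1/(94642 + I*√38)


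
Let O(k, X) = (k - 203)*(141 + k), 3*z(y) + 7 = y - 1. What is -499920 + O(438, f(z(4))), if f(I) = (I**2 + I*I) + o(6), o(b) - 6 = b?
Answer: -363855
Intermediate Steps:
o(b) = 6 + b
z(y) = -8/3 + y/3 (z(y) = -7/3 + (y - 1)/3 = -7/3 + (-1 + y)/3 = -7/3 + (-1/3 + y/3) = -8/3 + y/3)
f(I) = 12 + 2*I**2 (f(I) = (I**2 + I*I) + (6 + 6) = (I**2 + I**2) + 12 = 2*I**2 + 12 = 12 + 2*I**2)
O(k, X) = (-203 + k)*(141 + k)
-499920 + O(438, f(z(4))) = -499920 + (-28623 + 438**2 - 62*438) = -499920 + (-28623 + 191844 - 27156) = -499920 + 136065 = -363855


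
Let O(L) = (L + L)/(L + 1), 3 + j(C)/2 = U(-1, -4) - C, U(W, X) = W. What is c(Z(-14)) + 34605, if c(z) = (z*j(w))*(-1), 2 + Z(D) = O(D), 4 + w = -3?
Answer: 449853/13 ≈ 34604.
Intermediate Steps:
w = -7 (w = -4 - 3 = -7)
j(C) = -8 - 2*C (j(C) = -6 + 2*(-1 - C) = -6 + (-2 - 2*C) = -8 - 2*C)
O(L) = 2*L/(1 + L) (O(L) = (2*L)/(1 + L) = 2*L/(1 + L))
Z(D) = -2 + 2*D/(1 + D)
c(z) = -6*z (c(z) = (z*(-8 - 2*(-7)))*(-1) = (z*(-8 + 14))*(-1) = (z*6)*(-1) = (6*z)*(-1) = -6*z)
c(Z(-14)) + 34605 = -(-12)/(1 - 14) + 34605 = -(-12)/(-13) + 34605 = -(-12)*(-1)/13 + 34605 = -6*2/13 + 34605 = -12/13 + 34605 = 449853/13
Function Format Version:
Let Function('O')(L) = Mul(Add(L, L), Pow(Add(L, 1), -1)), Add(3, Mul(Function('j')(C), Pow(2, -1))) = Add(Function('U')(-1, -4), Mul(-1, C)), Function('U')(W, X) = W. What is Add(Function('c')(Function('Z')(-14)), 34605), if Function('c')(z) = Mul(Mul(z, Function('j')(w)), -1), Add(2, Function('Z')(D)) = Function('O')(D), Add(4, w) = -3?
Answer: Rational(449853, 13) ≈ 34604.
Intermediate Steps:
w = -7 (w = Add(-4, -3) = -7)
Function('j')(C) = Add(-8, Mul(-2, C)) (Function('j')(C) = Add(-6, Mul(2, Add(-1, Mul(-1, C)))) = Add(-6, Add(-2, Mul(-2, C))) = Add(-8, Mul(-2, C)))
Function('O')(L) = Mul(2, L, Pow(Add(1, L), -1)) (Function('O')(L) = Mul(Mul(2, L), Pow(Add(1, L), -1)) = Mul(2, L, Pow(Add(1, L), -1)))
Function('Z')(D) = Add(-2, Mul(2, D, Pow(Add(1, D), -1)))
Function('c')(z) = Mul(-6, z) (Function('c')(z) = Mul(Mul(z, Add(-8, Mul(-2, -7))), -1) = Mul(Mul(z, Add(-8, 14)), -1) = Mul(Mul(z, 6), -1) = Mul(Mul(6, z), -1) = Mul(-6, z))
Add(Function('c')(Function('Z')(-14)), 34605) = Add(Mul(-6, Mul(-2, Pow(Add(1, -14), -1))), 34605) = Add(Mul(-6, Mul(-2, Pow(-13, -1))), 34605) = Add(Mul(-6, Mul(-2, Rational(-1, 13))), 34605) = Add(Mul(-6, Rational(2, 13)), 34605) = Add(Rational(-12, 13), 34605) = Rational(449853, 13)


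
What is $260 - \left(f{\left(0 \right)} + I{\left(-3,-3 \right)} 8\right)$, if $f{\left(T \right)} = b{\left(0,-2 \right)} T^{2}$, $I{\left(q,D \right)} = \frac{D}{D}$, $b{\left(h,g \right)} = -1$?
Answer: $252$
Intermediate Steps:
$I{\left(q,D \right)} = 1$
$f{\left(T \right)} = - T^{2}$
$260 - \left(f{\left(0 \right)} + I{\left(-3,-3 \right)} 8\right) = 260 - \left(- 0^{2} + 1 \cdot 8\right) = 260 - \left(\left(-1\right) 0 + 8\right) = 260 - \left(0 + 8\right) = 260 - 8 = 252$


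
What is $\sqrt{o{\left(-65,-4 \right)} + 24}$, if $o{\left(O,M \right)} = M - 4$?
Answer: $4$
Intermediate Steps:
$o{\left(O,M \right)} = -4 + M$
$\sqrt{o{\left(-65,-4 \right)} + 24} = \sqrt{\left(-4 - 4\right) + 24} = \sqrt{-8 + 24} = \sqrt{16} = 4$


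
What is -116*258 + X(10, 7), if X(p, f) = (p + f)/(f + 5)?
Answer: -359119/12 ≈ -29927.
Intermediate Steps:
X(p, f) = (f + p)/(5 + f)
-116*258 + X(10, 7) = -116*258 + (7 + 10)/(5 + 7) = -29928 + 17/12 = -359119/12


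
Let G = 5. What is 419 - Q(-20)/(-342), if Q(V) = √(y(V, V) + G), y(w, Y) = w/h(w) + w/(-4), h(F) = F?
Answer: 419 + √11/342 ≈ 419.01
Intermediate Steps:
y(w, Y) = 1 - w/4 (y(w, Y) = w/w + w/(-4) = 1 + w*(-¼) = 1 - w/4)
Q(V) = √(6 - V/4) (Q(V) = √((1 - V/4) + 5) = √(6 - V/4))
419 - Q(-20)/(-342) = 419 - √(24 - 1*(-20))/2/(-342) = 419 - √(24 + 20)/2*(-1)/342 = 419 - √44/2*(-1)/342 = 419 - (2*√11)/2*(-1)/342 = 419 - √11*(-1)/342 = 419 - (-1)*√11/342 = 419 + √11/342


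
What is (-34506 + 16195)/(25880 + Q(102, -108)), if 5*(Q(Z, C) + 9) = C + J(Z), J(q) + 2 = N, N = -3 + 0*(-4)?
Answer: -91555/129242 ≈ -0.70840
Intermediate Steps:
N = -3 (N = -3 + 0 = -3)
J(q) = -5 (J(q) = -2 - 3 = -5)
Q(Z, C) = -10 + C/5 (Q(Z, C) = -9 + (C - 5)/5 = -9 + (-5 + C)/5 = -9 + (-1 + C/5) = -10 + C/5)
(-34506 + 16195)/(25880 + Q(102, -108)) = (-34506 + 16195)/(25880 + (-10 + (⅕)*(-108))) = -18311/(25880 + (-10 - 108/5)) = -18311/(25880 - 158/5) = -18311/129242/5 = -18311*5/129242 = -91555/129242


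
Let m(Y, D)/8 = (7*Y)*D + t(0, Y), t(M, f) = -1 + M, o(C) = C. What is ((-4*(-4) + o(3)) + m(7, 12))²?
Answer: 22231225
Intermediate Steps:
m(Y, D) = -8 + 56*D*Y (m(Y, D) = 8*((7*Y)*D + (-1 + 0)) = 8*(7*D*Y - 1) = 8*(-1 + 7*D*Y) = -8 + 56*D*Y)
((-4*(-4) + o(3)) + m(7, 12))² = ((-4*(-4) + 3) + (-8 + 56*12*7))² = ((16 + 3) + (-8 + 4704))² = (19 + 4696)² = 4715² = 22231225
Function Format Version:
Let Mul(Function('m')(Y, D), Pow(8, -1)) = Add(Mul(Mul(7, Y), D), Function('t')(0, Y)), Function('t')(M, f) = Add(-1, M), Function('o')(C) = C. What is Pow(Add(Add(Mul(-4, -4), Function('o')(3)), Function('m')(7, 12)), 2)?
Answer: 22231225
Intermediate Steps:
Function('m')(Y, D) = Add(-8, Mul(56, D, Y)) (Function('m')(Y, D) = Mul(8, Add(Mul(Mul(7, Y), D), Add(-1, 0))) = Mul(8, Add(Mul(7, D, Y), -1)) = Mul(8, Add(-1, Mul(7, D, Y))) = Add(-8, Mul(56, D, Y)))
Pow(Add(Add(Mul(-4, -4), Function('o')(3)), Function('m')(7, 12)), 2) = Pow(Add(Add(Mul(-4, -4), 3), Add(-8, Mul(56, 12, 7))), 2) = Pow(Add(Add(16, 3), Add(-8, 4704)), 2) = Pow(Add(19, 4696), 2) = Pow(4715, 2) = 22231225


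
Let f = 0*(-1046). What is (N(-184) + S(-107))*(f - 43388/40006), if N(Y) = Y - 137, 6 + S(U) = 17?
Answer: 6725140/20003 ≈ 336.21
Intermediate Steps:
S(U) = 11 (S(U) = -6 + 17 = 11)
N(Y) = -137 + Y
f = 0
(N(-184) + S(-107))*(f - 43388/40006) = ((-137 - 184) + 11)*(0 - 43388/40006) = (-321 + 11)*(0 - 43388*1/40006) = -310*(0 - 21694/20003) = -310*(-21694/20003) = 6725140/20003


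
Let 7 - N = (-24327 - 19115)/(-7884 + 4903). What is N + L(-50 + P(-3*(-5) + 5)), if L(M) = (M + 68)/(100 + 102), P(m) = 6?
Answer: -2244303/301081 ≈ -7.4541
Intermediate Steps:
L(M) = 34/101 + M/202 (L(M) = (68 + M)/202 = (68 + M)*(1/202) = 34/101 + M/202)
N = -22575/2981 (N = 7 - (-24327 - 19115)/(-7884 + 4903) = 7 - (-43442)/(-2981) = 7 - (-43442)*(-1)/2981 = 7 - 1*43442/2981 = 7 - 43442/2981 = -22575/2981 ≈ -7.5730)
N + L(-50 + P(-3*(-5) + 5)) = -22575/2981 + (34/101 + (-50 + 6)/202) = -22575/2981 + (34/101 + (1/202)*(-44)) = -22575/2981 + (34/101 - 22/101) = -22575/2981 + 12/101 = -2244303/301081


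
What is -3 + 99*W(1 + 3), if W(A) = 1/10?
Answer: 69/10 ≈ 6.9000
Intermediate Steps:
W(A) = 1/10
-3 + 99*W(1 + 3) = -3 + 99*(1/10) = -3 + 99/10 = 69/10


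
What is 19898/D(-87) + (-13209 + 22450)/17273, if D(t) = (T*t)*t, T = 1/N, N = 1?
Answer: 413643283/130739337 ≈ 3.1639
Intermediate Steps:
T = 1 (T = 1/1 = 1)
D(t) = t**2 (D(t) = (1*t)*t = t*t = t**2)
19898/D(-87) + (-13209 + 22450)/17273 = 19898/((-87)**2) + (-13209 + 22450)/17273 = 19898/7569 + 9241*(1/17273) = 19898*(1/7569) + 9241/17273 = 19898/7569 + 9241/17273 = 413643283/130739337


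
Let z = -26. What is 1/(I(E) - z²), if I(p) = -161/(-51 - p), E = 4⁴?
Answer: -307/207371 ≈ -0.0014804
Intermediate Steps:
E = 256
1/(I(E) - z²) = 1/(161/(51 + 256) - 1*(-26)²) = 1/(161/307 - 1*676) = 1/(161*(1/307) - 676) = 1/(161/307 - 676) = 1/(-207371/307) = -307/207371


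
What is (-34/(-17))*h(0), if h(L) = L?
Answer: 0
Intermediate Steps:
(-34/(-17))*h(0) = -34/(-17)*0 = -34*(-1)/17*0 = -17*(-2/17)*0 = 2*0 = 0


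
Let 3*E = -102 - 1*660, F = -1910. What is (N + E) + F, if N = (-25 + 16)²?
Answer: -2083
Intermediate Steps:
E = -254 (E = (-102 - 1*660)/3 = (-102 - 660)/3 = (⅓)*(-762) = -254)
N = 81 (N = (-9)² = 81)
(N + E) + F = (81 - 254) - 1910 = -173 - 1910 = -2083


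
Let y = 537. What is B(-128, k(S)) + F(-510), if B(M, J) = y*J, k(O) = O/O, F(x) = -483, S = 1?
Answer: 54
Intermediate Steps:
k(O) = 1
B(M, J) = 537*J
B(-128, k(S)) + F(-510) = 537*1 - 483 = 537 - 483 = 54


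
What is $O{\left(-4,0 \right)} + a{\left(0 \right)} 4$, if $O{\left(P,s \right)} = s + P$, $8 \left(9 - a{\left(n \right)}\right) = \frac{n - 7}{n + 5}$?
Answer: $\frac{327}{10} \approx 32.7$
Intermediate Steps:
$a{\left(n \right)} = 9 - \frac{-7 + n}{8 \left(5 + n\right)}$ ($a{\left(n \right)} = 9 - \frac{\left(n - 7\right) \frac{1}{n + 5}}{8} = 9 - \frac{\left(-7 + n\right) \frac{1}{5 + n}}{8} = 9 - \frac{\frac{1}{5 + n} \left(-7 + n\right)}{8} = 9 - \frac{-7 + n}{8 \left(5 + n\right)}$)
$O{\left(P,s \right)} = P + s$
$O{\left(-4,0 \right)} + a{\left(0 \right)} 4 = \left(-4 + 0\right) + \frac{367 + 71 \cdot 0}{8 \left(5 + 0\right)} 4 = -4 + \frac{367 + 0}{8 \cdot 5} \cdot 4 = -4 + \frac{1}{8} \cdot \frac{1}{5} \cdot 367 \cdot 4 = -4 + \frac{367}{40} \cdot 4 = -4 + \frac{367}{10} = \frac{327}{10}$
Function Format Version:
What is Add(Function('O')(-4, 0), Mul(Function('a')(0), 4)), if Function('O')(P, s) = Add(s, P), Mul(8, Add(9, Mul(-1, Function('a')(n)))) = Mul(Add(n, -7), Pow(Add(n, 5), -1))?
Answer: Rational(327, 10) ≈ 32.700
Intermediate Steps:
Function('a')(n) = Add(9, Mul(Rational(-1, 8), Pow(Add(5, n), -1), Add(-7, n))) (Function('a')(n) = Add(9, Mul(Rational(-1, 8), Mul(Add(n, -7), Pow(Add(n, 5), -1)))) = Add(9, Mul(Rational(-1, 8), Mul(Add(-7, n), Pow(Add(5, n), -1)))) = Add(9, Mul(Rational(-1, 8), Mul(Pow(Add(5, n), -1), Add(-7, n)))) = Add(9, Mul(Rational(-1, 8), Pow(Add(5, n), -1), Add(-7, n))))
Function('O')(P, s) = Add(P, s)
Add(Function('O')(-4, 0), Mul(Function('a')(0), 4)) = Add(Add(-4, 0), Mul(Mul(Rational(1, 8), Pow(Add(5, 0), -1), Add(367, Mul(71, 0))), 4)) = Add(-4, Mul(Mul(Rational(1, 8), Pow(5, -1), Add(367, 0)), 4)) = Add(-4, Mul(Mul(Rational(1, 8), Rational(1, 5), 367), 4)) = Add(-4, Mul(Rational(367, 40), 4)) = Add(-4, Rational(367, 10)) = Rational(327, 10)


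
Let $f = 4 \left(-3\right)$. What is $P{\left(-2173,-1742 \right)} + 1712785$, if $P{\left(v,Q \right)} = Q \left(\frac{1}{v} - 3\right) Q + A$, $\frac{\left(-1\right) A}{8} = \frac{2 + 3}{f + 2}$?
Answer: $- \frac{16063466783}{2173} \approx -7.3923 \cdot 10^{6}$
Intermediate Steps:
$f = -12$
$A = 4$ ($A = - 8 \frac{2 + 3}{-12 + 2} = - 8 \frac{5}{-10} = - 8 \cdot 5 \left(- \frac{1}{10}\right) = \left(-8\right) \left(- \frac{1}{2}\right) = 4$)
$P{\left(v,Q \right)} = 4 + Q^{2} \left(-3 + \frac{1}{v}\right)$ ($P{\left(v,Q \right)} = Q \left(\frac{1}{v} - 3\right) Q + 4 = Q \left(-3 + \frac{1}{v}\right) Q + 4 = Q^{2} \left(-3 + \frac{1}{v}\right) + 4 = 4 + Q^{2} \left(-3 + \frac{1}{v}\right)$)
$P{\left(-2173,-1742 \right)} + 1712785 = \left(4 - 3 \left(-1742\right)^{2} + \frac{\left(-1742\right)^{2}}{-2173}\right) + 1712785 = \left(4 - 9103692 + 3034564 \left(- \frac{1}{2173}\right)\right) + 1712785 = \left(4 - 9103692 - \frac{3034564}{2173}\right) + 1712785 = - \frac{19785348588}{2173} + 1712785 = - \frac{16063466783}{2173}$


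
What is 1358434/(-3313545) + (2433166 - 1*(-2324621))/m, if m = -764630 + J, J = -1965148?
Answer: -6491121524189/3015080747670 ≈ -2.1529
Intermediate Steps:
m = -2729778 (m = -764630 - 1965148 = -2729778)
1358434/(-3313545) + (2433166 - 1*(-2324621))/m = 1358434/(-3313545) + (2433166 - 1*(-2324621))/(-2729778) = 1358434*(-1/3313545) + (2433166 + 2324621)*(-1/2729778) = -1358434/3313545 + 4757787*(-1/2729778) = -1358434/3313545 - 1585929/909926 = -6491121524189/3015080747670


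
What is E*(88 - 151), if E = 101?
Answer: -6363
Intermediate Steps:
E*(88 - 151) = 101*(88 - 151) = 101*(-63) = -6363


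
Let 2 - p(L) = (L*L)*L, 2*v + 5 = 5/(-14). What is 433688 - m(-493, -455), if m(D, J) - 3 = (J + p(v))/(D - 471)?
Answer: 9177514485299/21161728 ≈ 4.3368e+5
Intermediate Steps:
v = -75/28 (v = -5/2 + (5/(-14))/2 = -5/2 + (5*(-1/14))/2 = -5/2 + (1/2)*(-5/14) = -5/2 - 5/28 = -75/28 ≈ -2.6786)
p(L) = 2 - L**3 (p(L) = 2 - L*L*L = 2 - L**2*L = 2 - L**3)
m(D, J) = 3 + (465779/21952 + J)/(-471 + D) (m(D, J) = 3 + (J + (2 - (-75/28)**3))/(D - 471) = 3 + (J + (2 - 1*(-421875/21952)))/(-471 + D) = 3 + (J + (2 + 421875/21952))/(-471 + D) = 3 + (J + 465779/21952)/(-471 + D) = 3 + (465779/21952 + J)/(-471 + D))
433688 - m(-493, -455) = 433688 - (-30552397/21952 - 455 + 3*(-493))/(-471 - 493) = 433688 - (-30552397/21952 - 455 - 1479)/(-964) = 433688 - (-1)*(-73007565)/(964*21952) = 433688 - 1*73007565/21161728 = 433688 - 73007565/21161728 = 9177514485299/21161728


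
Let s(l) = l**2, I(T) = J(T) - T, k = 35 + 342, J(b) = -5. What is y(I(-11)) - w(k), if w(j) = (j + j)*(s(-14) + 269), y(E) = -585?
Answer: -351195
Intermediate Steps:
k = 377
I(T) = -5 - T
w(j) = 930*j (w(j) = (j + j)*((-14)**2 + 269) = (2*j)*(196 + 269) = (2*j)*465 = 930*j)
y(I(-11)) - w(k) = -585 - 930*377 = -585 - 1*350610 = -585 - 350610 = -351195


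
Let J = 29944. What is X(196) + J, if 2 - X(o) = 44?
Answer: 29902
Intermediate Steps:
X(o) = -42 (X(o) = 2 - 1*44 = 2 - 44 = -42)
X(196) + J = -42 + 29944 = 29902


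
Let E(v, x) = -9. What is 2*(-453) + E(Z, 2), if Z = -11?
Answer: -915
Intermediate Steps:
2*(-453) + E(Z, 2) = 2*(-453) - 9 = -906 - 9 = -915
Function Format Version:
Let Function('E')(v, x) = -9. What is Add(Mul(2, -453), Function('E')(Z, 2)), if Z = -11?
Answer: -915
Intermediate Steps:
Add(Mul(2, -453), Function('E')(Z, 2)) = Add(Mul(2, -453), -9) = Add(-906, -9) = -915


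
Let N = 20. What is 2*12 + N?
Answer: 44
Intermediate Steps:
2*12 + N = 2*12 + 20 = 24 + 20 = 44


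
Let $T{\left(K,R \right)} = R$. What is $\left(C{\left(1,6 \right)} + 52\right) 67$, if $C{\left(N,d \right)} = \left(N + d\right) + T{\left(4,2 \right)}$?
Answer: $4087$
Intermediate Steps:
$C{\left(N,d \right)} = 2 + N + d$ ($C{\left(N,d \right)} = \left(N + d\right) + 2 = 2 + N + d$)
$\left(C{\left(1,6 \right)} + 52\right) 67 = \left(\left(2 + 1 + 6\right) + 52\right) 67 = \left(9 + 52\right) 67 = 61 \cdot 67 = 4087$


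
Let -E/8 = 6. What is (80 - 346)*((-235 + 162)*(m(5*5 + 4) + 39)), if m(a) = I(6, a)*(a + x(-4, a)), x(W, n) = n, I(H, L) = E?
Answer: -53302410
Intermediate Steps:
E = -48 (E = -8*6 = -48)
I(H, L) = -48
m(a) = -96*a (m(a) = -48*(a + a) = -96*a)
(80 - 346)*((-235 + 162)*(m(5*5 + 4) + 39)) = (80 - 346)*((-235 + 162)*(-96*(5*5 + 4) + 39)) = -(-19418)*(-96*(25 + 4) + 39) = -(-19418)*(-96*29 + 39) = -(-19418)*(-2784 + 39) = -(-19418)*(-2745) = -266*200385 = -53302410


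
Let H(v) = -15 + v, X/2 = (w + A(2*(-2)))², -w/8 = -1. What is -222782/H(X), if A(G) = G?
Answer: -222782/17 ≈ -13105.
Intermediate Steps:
w = 8 (w = -8*(-1) = 8)
X = 32 (X = 2*(8 + 2*(-2))² = 2*(8 - 4)² = 2*4² = 2*16 = 32)
-222782/H(X) = -222782/(-15 + 32) = -222782/17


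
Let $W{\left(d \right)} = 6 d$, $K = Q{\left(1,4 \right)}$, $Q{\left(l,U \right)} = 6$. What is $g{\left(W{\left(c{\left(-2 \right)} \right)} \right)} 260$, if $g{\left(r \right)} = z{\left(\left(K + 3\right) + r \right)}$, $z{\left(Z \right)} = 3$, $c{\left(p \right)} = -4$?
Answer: $780$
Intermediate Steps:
$K = 6$
$g{\left(r \right)} = 3$
$g{\left(W{\left(c{\left(-2 \right)} \right)} \right)} 260 = 3 \cdot 260 = 780$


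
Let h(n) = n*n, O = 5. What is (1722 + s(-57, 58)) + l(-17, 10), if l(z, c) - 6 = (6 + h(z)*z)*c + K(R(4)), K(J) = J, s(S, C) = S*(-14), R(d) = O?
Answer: -46539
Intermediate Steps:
h(n) = n²
R(d) = 5
s(S, C) = -14*S
l(z, c) = 11 + c*(6 + z³) (l(z, c) = 6 + ((6 + z²*z)*c + 5) = 6 + ((6 + z³)*c + 5) = 6 + (c*(6 + z³) + 5) = 6 + (5 + c*(6 + z³)) = 11 + c*(6 + z³))
(1722 + s(-57, 58)) + l(-17, 10) = (1722 - 14*(-57)) + (11 + 6*10 + 10*(-17)³) = (1722 + 798) + (11 + 60 + 10*(-4913)) = 2520 + (11 + 60 - 49130) = 2520 - 49059 = -46539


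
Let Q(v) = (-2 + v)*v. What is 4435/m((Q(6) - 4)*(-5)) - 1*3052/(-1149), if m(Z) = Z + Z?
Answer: -897083/45960 ≈ -19.519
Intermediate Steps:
Q(v) = v*(-2 + v)
m(Z) = 2*Z
4435/m((Q(6) - 4)*(-5)) - 1*3052/(-1149) = 4435/((2*((6*(-2 + 6) - 4)*(-5)))) - 1*3052/(-1149) = 4435/((2*((6*4 - 4)*(-5)))) - 3052*(-1/1149) = 4435/((2*((24 - 4)*(-5)))) + 3052/1149 = 4435/((2*(20*(-5)))) + 3052/1149 = 4435/((2*(-100))) + 3052/1149 = 4435/(-200) + 3052/1149 = 4435*(-1/200) + 3052/1149 = -887/40 + 3052/1149 = -897083/45960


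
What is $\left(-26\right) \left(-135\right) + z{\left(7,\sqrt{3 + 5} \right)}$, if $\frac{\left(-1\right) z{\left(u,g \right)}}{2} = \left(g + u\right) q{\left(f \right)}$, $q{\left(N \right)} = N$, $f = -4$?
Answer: $3566 + 16 \sqrt{2} \approx 3588.6$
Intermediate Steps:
$z{\left(u,g \right)} = 8 g + 8 u$ ($z{\left(u,g \right)} = - 2 \left(g + u\right) \left(-4\right) = - 2 \left(- 4 g - 4 u\right) = 8 g + 8 u$)
$\left(-26\right) \left(-135\right) + z{\left(7,\sqrt{3 + 5} \right)} = \left(-26\right) \left(-135\right) + \left(8 \sqrt{3 + 5} + 8 \cdot 7\right) = 3510 + \left(8 \sqrt{8} + 56\right) = 3510 + \left(8 \cdot 2 \sqrt{2} + 56\right) = 3510 + \left(16 \sqrt{2} + 56\right) = 3510 + \left(56 + 16 \sqrt{2}\right) = 3566 + 16 \sqrt{2}$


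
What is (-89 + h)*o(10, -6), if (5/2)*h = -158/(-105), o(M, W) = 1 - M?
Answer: 139227/175 ≈ 795.58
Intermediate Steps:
h = 316/525 (h = 2*(-158/(-105))/5 = 2*(-158*(-1/105))/5 = (2/5)*(158/105) = 316/525 ≈ 0.60190)
(-89 + h)*o(10, -6) = (-89 + 316/525)*(1 - 1*10) = -46409*(1 - 10)/525 = -46409/525*(-9) = 139227/175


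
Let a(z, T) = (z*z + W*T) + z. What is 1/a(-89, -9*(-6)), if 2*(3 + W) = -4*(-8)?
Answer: 1/8534 ≈ 0.00011718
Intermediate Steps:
W = 13 (W = -3 + (-4*(-8))/2 = -3 + (½)*32 = -3 + 16 = 13)
a(z, T) = z + z² + 13*T (a(z, T) = (z*z + 13*T) + z = (z² + 13*T) + z = z + z² + 13*T)
1/a(-89, -9*(-6)) = 1/(-89 + (-89)² + 13*(-9*(-6))) = 1/(-89 + 7921 + 13*54) = 1/(-89 + 7921 + 702) = 1/8534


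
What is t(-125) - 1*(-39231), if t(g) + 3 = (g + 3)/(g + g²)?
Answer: 304016939/7750 ≈ 39228.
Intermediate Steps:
t(g) = -3 + (3 + g)/(g + g²) (t(g) = -3 + (g + 3)/(g + g²) = -3 + (3 + g)/(g + g²))
t(-125) - 1*(-39231) = (3 - 3*(-125)² - 2*(-125))/((-125)*(1 - 125)) - 1*(-39231) = -1/125*(3 - 3*15625 + 250)/(-124) + 39231 = -1/125*(-1/124)*(3 - 46875 + 250) + 39231 = -1/125*(-1/124)*(-46622) + 39231 = -23311/7750 + 39231 = 304016939/7750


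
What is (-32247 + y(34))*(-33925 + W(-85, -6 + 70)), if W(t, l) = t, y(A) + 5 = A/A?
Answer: 1096856510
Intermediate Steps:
y(A) = -4 (y(A) = -5 + A/A = -5 + 1 = -4)
(-32247 + y(34))*(-33925 + W(-85, -6 + 70)) = (-32247 - 4)*(-33925 - 85) = -32251*(-34010) = 1096856510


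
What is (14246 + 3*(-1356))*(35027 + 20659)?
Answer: 566772108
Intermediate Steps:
(14246 + 3*(-1356))*(35027 + 20659) = (14246 - 4068)*55686 = 10178*55686 = 566772108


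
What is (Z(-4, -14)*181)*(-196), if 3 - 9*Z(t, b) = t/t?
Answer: -70952/9 ≈ -7883.6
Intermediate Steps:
Z(t, b) = 2/9 (Z(t, b) = 1/3 - t/(9*t) = 1/3 - 1/9*1 = 1/3 - 1/9 = 2/9)
(Z(-4, -14)*181)*(-196) = ((2/9)*181)*(-196) = (362/9)*(-196) = -70952/9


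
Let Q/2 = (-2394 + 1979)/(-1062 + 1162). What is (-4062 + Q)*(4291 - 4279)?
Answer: -244218/5 ≈ -48844.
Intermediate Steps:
Q = -83/10 (Q = 2*((-2394 + 1979)/(-1062 + 1162)) = 2*(-415/100) = 2*(-415*1/100) = 2*(-83/20) = -83/10 ≈ -8.3000)
(-4062 + Q)*(4291 - 4279) = (-4062 - 83/10)*(4291 - 4279) = -40703/10*12 = -244218/5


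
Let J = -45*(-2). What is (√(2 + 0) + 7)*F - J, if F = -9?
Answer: -153 - 9*√2 ≈ -165.73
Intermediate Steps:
J = 90
(√(2 + 0) + 7)*F - J = (√(2 + 0) + 7)*(-9) - 1*90 = (√2 + 7)*(-9) - 90 = (7 + √2)*(-9) - 90 = (-63 - 9*√2) - 90 = -153 - 9*√2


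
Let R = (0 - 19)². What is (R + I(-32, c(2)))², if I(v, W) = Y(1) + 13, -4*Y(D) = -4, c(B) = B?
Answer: 140625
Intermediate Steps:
Y(D) = 1 (Y(D) = -¼*(-4) = 1)
I(v, W) = 14 (I(v, W) = 1 + 13 = 14)
R = 361 (R = (-19)² = 361)
(R + I(-32, c(2)))² = (361 + 14)² = 375² = 140625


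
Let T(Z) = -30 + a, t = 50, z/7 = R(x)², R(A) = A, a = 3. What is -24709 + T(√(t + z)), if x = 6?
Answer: -24736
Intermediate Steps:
z = 252 (z = 7*6² = 7*36 = 252)
T(Z) = -27 (T(Z) = -30 + 3 = -27)
-24709 + T(√(t + z)) = -24709 - 27 = -24736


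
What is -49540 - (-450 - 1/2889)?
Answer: -141821009/2889 ≈ -49090.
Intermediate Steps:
-49540 - (-450 - 1/2889) = -49540 - 1*(-1300051/2889) = -49540 + 1300051/2889 = -141821009/2889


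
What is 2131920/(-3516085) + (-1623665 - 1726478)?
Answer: -2355877936415/703217 ≈ -3.3501e+6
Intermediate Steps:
2131920/(-3516085) + (-1623665 - 1726478) = 2131920*(-1/3516085) - 3350143 = -426384/703217 - 3350143 = -2355877936415/703217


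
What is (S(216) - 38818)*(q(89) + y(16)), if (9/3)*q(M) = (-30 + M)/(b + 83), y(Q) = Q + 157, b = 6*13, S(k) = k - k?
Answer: -3245883524/483 ≈ -6.7203e+6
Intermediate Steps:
S(k) = 0
b = 78
y(Q) = 157 + Q
q(M) = -10/161 + M/483 (q(M) = ((-30 + M)/(78 + 83))/3 = ((-30 + M)/161)/3 = ((-30 + M)*(1/161))/3 = (-30/161 + M/161)/3 = -10/161 + M/483)
(S(216) - 38818)*(q(89) + y(16)) = (0 - 38818)*((-10/161 + (1/483)*89) + (157 + 16)) = -38818*((-10/161 + 89/483) + 173) = -38818*(59/483 + 173) = -38818*83618/483 = -3245883524/483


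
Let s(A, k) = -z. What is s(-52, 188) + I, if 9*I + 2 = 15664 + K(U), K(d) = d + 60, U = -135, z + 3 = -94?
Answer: 16460/9 ≈ 1828.9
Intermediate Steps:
z = -97 (z = -3 - 94 = -97)
K(d) = 60 + d
s(A, k) = 97 (s(A, k) = -1*(-97) = 97)
I = 15587/9 (I = -2/9 + (15664 + (60 - 135))/9 = -2/9 + (15664 - 75)/9 = -2/9 + (⅑)*15589 = -2/9 + 15589/9 = 15587/9 ≈ 1731.9)
s(-52, 188) + I = 97 + 15587/9 = 16460/9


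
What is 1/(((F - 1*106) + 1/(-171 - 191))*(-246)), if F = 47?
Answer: 181/2627157 ≈ 6.8896e-5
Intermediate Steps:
1/(((F - 1*106) + 1/(-171 - 191))*(-246)) = 1/(((47 - 1*106) + 1/(-171 - 191))*(-246)) = 1/(((47 - 106) + 1/(-362))*(-246)) = 1/((-59 - 1/362)*(-246)) = 1/(-21359/362*(-246)) = 1/(2627157/181) = 181/2627157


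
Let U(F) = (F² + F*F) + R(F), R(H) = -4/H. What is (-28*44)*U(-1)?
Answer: -7392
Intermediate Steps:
U(F) = -4/F + 2*F² (U(F) = (F² + F*F) - 4/F = (F² + F²) - 4/F = 2*F² - 4/F = -4/F + 2*F²)
(-28*44)*U(-1) = (-28*44)*(2*(-2 + (-1)³)/(-1)) = -2464*(-1)*(-2 - 1) = -2464*(-1)*(-3) = -1232*6 = -7392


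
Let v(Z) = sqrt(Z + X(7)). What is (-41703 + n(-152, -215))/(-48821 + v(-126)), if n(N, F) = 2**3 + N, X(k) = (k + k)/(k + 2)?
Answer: 18387111483/21451411489 + 502164*I*sqrt(70)/21451411489 ≈ 0.85715 + 0.00019586*I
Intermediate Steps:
X(k) = 2*k/(2 + k) (X(k) = (2*k)/(2 + k) = 2*k/(2 + k))
n(N, F) = 8 + N
v(Z) = sqrt(14/9 + Z) (v(Z) = sqrt(Z + 2*7/(2 + 7)) = sqrt(Z + 2*7/9) = sqrt(Z + 2*7*(1/9)) = sqrt(Z + 14/9) = sqrt(14/9 + Z))
(-41703 + n(-152, -215))/(-48821 + v(-126)) = (-41703 + (8 - 152))/(-48821 + sqrt(14 + 9*(-126))/3) = (-41703 - 144)/(-48821 + sqrt(14 - 1134)/3) = -41847/(-48821 + sqrt(-1120)/3) = -41847/(-48821 + (4*I*sqrt(70))/3) = -41847/(-48821 + 4*I*sqrt(70)/3)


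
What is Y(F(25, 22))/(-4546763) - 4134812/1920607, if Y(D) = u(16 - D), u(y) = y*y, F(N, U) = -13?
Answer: -1446278880311/671734218857 ≈ -2.1531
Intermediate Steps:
u(y) = y**2
Y(D) = (16 - D)**2
Y(F(25, 22))/(-4546763) - 4134812/1920607 = (-16 - 13)**2/(-4546763) - 4134812/1920607 = (-29)**2*(-1/4546763) - 4134812*1/1920607 = 841*(-1/4546763) - 4134812/1920607 = -841/4546763 - 4134812/1920607 = -1446278880311/671734218857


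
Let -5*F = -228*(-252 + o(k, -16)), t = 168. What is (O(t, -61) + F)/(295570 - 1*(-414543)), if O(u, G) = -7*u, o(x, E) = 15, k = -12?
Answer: -59916/3550565 ≈ -0.016875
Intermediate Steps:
F = -54036/5 (F = -(-228)*(-252 + 15)/5 = -(-228)*(-237)/5 = -⅕*54036 = -54036/5 ≈ -10807.)
(O(t, -61) + F)/(295570 - 1*(-414543)) = (-7*168 - 54036/5)/(295570 - 1*(-414543)) = (-1176 - 54036/5)/(295570 + 414543) = -59916/5/710113 = -59916/5*1/710113 = -59916/3550565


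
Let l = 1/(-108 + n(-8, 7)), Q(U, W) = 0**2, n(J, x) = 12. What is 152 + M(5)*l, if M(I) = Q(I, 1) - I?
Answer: 14597/96 ≈ 152.05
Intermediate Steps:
Q(U, W) = 0
M(I) = -I (M(I) = 0 - I = -I)
l = -1/96 (l = 1/(-108 + 12) = 1/(-96) = -1/96 ≈ -0.010417)
152 + M(5)*l = 152 - 1*5*(-1/96) = 152 - 5*(-1/96) = 152 + 5/96 = 14597/96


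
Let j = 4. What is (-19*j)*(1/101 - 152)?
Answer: 1166676/101 ≈ 11551.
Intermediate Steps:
(-19*j)*(1/101 - 152) = (-19*4)*(1/101 - 152) = -76*(1/101 - 152) = -76*(-15351/101) = 1166676/101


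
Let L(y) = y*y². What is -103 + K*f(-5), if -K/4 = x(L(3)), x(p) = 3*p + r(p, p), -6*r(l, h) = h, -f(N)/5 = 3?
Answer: 4487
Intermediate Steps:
f(N) = -15 (f(N) = -5*3 = -15)
r(l, h) = -h/6
L(y) = y³
x(p) = 17*p/6 (x(p) = 3*p - p/6 = 17*p/6)
K = -306 (K = -34*3³/3 = -34*27/3 = -4*153/2 = -306)
-103 + K*f(-5) = -103 - 306*(-15) = -103 + 4590 = 4487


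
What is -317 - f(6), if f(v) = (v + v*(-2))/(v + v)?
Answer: -633/2 ≈ -316.50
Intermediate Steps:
f(v) = -1/2 (f(v) = (v - 2*v)/((2*v)) = (-v)*(1/(2*v)) = -1/2)
-317 - f(6) = -317 - 1*(-1/2) = -317 + 1/2 = -633/2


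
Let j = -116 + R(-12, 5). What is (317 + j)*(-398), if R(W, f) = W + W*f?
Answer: -51342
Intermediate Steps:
j = -188 (j = -116 - 12*(1 + 5) = -116 - 12*6 = -116 - 72 = -188)
(317 + j)*(-398) = (317 - 188)*(-398) = 129*(-398) = -51342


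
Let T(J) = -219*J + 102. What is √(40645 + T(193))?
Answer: 4*I*√95 ≈ 38.987*I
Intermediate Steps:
T(J) = 102 - 219*J
√(40645 + T(193)) = √(40645 + (102 - 219*193)) = √(40645 + (102 - 42267)) = √(40645 - 42165) = √(-1520) = 4*I*√95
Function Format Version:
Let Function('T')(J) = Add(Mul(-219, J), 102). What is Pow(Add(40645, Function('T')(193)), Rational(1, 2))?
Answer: Mul(4, I, Pow(95, Rational(1, 2))) ≈ Mul(38.987, I)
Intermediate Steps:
Function('T')(J) = Add(102, Mul(-219, J))
Pow(Add(40645, Function('T')(193)), Rational(1, 2)) = Pow(Add(40645, Add(102, Mul(-219, 193))), Rational(1, 2)) = Pow(Add(40645, Add(102, -42267)), Rational(1, 2)) = Pow(Add(40645, -42165), Rational(1, 2)) = Pow(-1520, Rational(1, 2)) = Mul(4, I, Pow(95, Rational(1, 2)))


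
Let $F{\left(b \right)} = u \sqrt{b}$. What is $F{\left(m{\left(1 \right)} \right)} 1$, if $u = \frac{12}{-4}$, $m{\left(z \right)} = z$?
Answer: $-3$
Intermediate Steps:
$u = -3$ ($u = 12 \left(- \frac{1}{4}\right) = -3$)
$F{\left(b \right)} = - 3 \sqrt{b}$
$F{\left(m{\left(1 \right)} \right)} 1 = - 3 \sqrt{1} \cdot 1 = \left(-3\right) 1 \cdot 1 = \left(-3\right) 1 = -3$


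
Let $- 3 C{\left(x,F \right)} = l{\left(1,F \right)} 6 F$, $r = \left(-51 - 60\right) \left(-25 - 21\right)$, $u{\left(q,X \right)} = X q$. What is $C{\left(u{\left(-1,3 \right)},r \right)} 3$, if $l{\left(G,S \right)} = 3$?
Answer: $-91908$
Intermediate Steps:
$r = 5106$ ($r = \left(-111\right) \left(-46\right) = 5106$)
$C{\left(x,F \right)} = - 6 F$ ($C{\left(x,F \right)} = - \frac{3 \cdot 6 F}{3} = - \frac{18 F}{3} = - 6 F$)
$C{\left(u{\left(-1,3 \right)},r \right)} 3 = \left(-6\right) 5106 \cdot 3 = \left(-30636\right) 3 = -91908$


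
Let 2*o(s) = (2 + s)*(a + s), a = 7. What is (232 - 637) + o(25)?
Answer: 27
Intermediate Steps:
o(s) = (2 + s)*(7 + s)/2 (o(s) = ((2 + s)*(7 + s))/2 = (2 + s)*(7 + s)/2)
(232 - 637) + o(25) = (232 - 637) + (7 + (½)*25² + (9/2)*25) = -405 + (7 + (½)*625 + 225/2) = -405 + (7 + 625/2 + 225/2) = -405 + 432 = 27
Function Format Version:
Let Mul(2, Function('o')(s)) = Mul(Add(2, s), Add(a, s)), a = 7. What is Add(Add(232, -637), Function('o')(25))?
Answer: 27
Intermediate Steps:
Function('o')(s) = Mul(Rational(1, 2), Add(2, s), Add(7, s)) (Function('o')(s) = Mul(Rational(1, 2), Mul(Add(2, s), Add(7, s))) = Mul(Rational(1, 2), Add(2, s), Add(7, s)))
Add(Add(232, -637), Function('o')(25)) = Add(Add(232, -637), Add(7, Mul(Rational(1, 2), Pow(25, 2)), Mul(Rational(9, 2), 25))) = Add(-405, Add(7, Mul(Rational(1, 2), 625), Rational(225, 2))) = Add(-405, Add(7, Rational(625, 2), Rational(225, 2))) = Add(-405, 432) = 27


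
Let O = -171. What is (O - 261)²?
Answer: 186624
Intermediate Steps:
(O - 261)² = (-171 - 261)² = (-432)² = 186624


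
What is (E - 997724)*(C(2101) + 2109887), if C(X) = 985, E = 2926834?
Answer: 4072104283920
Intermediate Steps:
(E - 997724)*(C(2101) + 2109887) = (2926834 - 997724)*(985 + 2109887) = 1929110*2110872 = 4072104283920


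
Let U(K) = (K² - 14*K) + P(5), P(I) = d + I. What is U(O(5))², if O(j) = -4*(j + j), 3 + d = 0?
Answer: 4674244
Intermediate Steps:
d = -3 (d = -3 + 0 = -3)
P(I) = -3 + I
O(j) = -8*j
U(K) = 2 + K² - 14*K (U(K) = (K² - 14*K) + (-3 + 5) = (K² - 14*K) + 2 = 2 + K² - 14*K)
U(O(5))² = (2 + (-8*5)² - (-112)*5)² = (2 + (-40)² - 14*(-40))² = (2 + 1600 + 560)² = 2162² = 4674244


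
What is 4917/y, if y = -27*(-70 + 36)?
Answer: 1639/306 ≈ 5.3562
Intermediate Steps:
y = 918 (y = -27*(-34) = 918)
4917/y = 4917/918 = 4917*(1/918) = 1639/306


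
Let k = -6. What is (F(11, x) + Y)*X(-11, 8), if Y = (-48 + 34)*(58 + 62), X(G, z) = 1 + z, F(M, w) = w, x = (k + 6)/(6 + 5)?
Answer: -15120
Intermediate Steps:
x = 0 (x = (-6 + 6)/(6 + 5) = 0/11 = 0*(1/11) = 0)
Y = -1680 (Y = -14*120 = -1680)
(F(11, x) + Y)*X(-11, 8) = (0 - 1680)*(1 + 8) = -1680*9 = -15120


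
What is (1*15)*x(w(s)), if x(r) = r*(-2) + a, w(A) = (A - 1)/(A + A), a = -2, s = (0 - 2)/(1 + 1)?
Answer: -60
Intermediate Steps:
s = -1 (s = -2/2 = -2*½ = -1)
w(A) = (-1 + A)/(2*A) (w(A) = (-1 + A)/((2*A)) = (-1 + A)*(1/(2*A)) = (-1 + A)/(2*A))
x(r) = -2 - 2*r (x(r) = r*(-2) - 2 = -2*r - 2 = -2 - 2*r)
(1*15)*x(w(s)) = (1*15)*(-2 - (-1 - 1)/(-1)) = 15*(-2 - (-1)*(-2)) = 15*(-2 - 2*1) = 15*(-2 - 2) = 15*(-4) = -60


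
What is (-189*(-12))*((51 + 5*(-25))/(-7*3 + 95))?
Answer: -2268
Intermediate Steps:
(-189*(-12))*((51 + 5*(-25))/(-7*3 + 95)) = 2268*((51 - 125)/(-21 + 95)) = 2268*(-74/74) = 2268*(-74*1/74) = 2268*(-1) = -2268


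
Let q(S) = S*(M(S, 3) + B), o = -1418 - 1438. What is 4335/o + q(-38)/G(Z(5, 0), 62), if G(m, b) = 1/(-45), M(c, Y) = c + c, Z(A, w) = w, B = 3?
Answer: -6990565/56 ≈ -1.2483e+5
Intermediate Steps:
M(c, Y) = 2*c
G(m, b) = -1/45
o = -2856
q(S) = S*(3 + 2*S) (q(S) = S*(2*S + 3) = S*(3 + 2*S))
4335/o + q(-38)/G(Z(5, 0), 62) = 4335/(-2856) + (-38*(3 + 2*(-38)))/(-1/45) = 4335*(-1/2856) - 38*(3 - 76)*(-45) = -85/56 - 38*(-73)*(-45) = -85/56 + 2774*(-45) = -85/56 - 124830 = -6990565/56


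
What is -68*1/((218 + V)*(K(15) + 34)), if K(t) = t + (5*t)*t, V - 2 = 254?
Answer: -17/139119 ≈ -0.00012220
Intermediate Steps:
V = 256 (V = 2 + 254 = 256)
K(t) = t + 5*t**2
-68*1/((218 + V)*(K(15) + 34)) = -68*1/((218 + 256)*(15*(1 + 5*15) + 34)) = -68*1/(474*(15*(1 + 75) + 34)) = -68*1/(474*(15*76 + 34)) = -68*1/(474*(1140 + 34)) = -68/(1174*474) = -68/556476 = -68*1/556476 = -17/139119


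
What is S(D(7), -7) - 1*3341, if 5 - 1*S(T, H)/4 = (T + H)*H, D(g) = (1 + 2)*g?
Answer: -2929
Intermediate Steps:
D(g) = 3*g
S(T, H) = 20 - 4*H*(H + T) (S(T, H) = 20 - 4*(T + H)*H = 20 - 4*(H + T)*H = 20 - 4*H*(H + T))
S(D(7), -7) - 1*3341 = (20 - 4*(-7)² - 4*(-7)*3*7) - 1*3341 = (20 - 4*49 - 4*(-7)*21) - 3341 = (20 - 196 + 588) - 3341 = 412 - 3341 = -2929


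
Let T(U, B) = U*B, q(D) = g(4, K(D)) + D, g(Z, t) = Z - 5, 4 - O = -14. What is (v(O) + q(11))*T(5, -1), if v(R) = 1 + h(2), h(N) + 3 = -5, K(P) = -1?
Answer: -15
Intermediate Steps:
O = 18 (O = 4 - 1*(-14) = 4 + 14 = 18)
h(N) = -8 (h(N) = -3 - 5 = -8)
g(Z, t) = -5 + Z
q(D) = -1 + D (q(D) = (-5 + 4) + D = -1 + D)
T(U, B) = B*U
v(R) = -7 (v(R) = 1 - 8 = -7)
(v(O) + q(11))*T(5, -1) = (-7 + (-1 + 11))*(-1*5) = (-7 + 10)*(-5) = 3*(-5) = -15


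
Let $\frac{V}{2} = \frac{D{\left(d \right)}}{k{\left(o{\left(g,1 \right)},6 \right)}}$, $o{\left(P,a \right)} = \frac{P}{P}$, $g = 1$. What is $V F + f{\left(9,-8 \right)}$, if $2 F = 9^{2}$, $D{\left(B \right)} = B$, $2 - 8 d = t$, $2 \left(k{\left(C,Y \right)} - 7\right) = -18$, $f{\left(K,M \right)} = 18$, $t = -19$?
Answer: $- \frac{1413}{16} \approx -88.313$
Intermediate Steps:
$o{\left(P,a \right)} = 1$
$k{\left(C,Y \right)} = -2$ ($k{\left(C,Y \right)} = 7 + \frac{1}{2} \left(-18\right) = 7 - 9 = -2$)
$d = \frac{21}{8}$ ($d = \frac{1}{4} - - \frac{19}{8} = \frac{1}{4} + \frac{19}{8} = \frac{21}{8} \approx 2.625$)
$V = - \frac{21}{8}$ ($V = 2 \frac{21}{8 \left(-2\right)} = 2 \cdot \frac{21}{8} \left(- \frac{1}{2}\right) = 2 \left(- \frac{21}{16}\right) = - \frac{21}{8} \approx -2.625$)
$F = \frac{81}{2}$ ($F = \frac{9^{2}}{2} = \frac{1}{2} \cdot 81 = \frac{81}{2} \approx 40.5$)
$V F + f{\left(9,-8 \right)} = \left(- \frac{21}{8}\right) \frac{81}{2} + 18 = - \frac{1701}{16} + 18 = - \frac{1413}{16}$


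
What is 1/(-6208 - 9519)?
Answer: -1/15727 ≈ -6.3585e-5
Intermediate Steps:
1/(-6208 - 9519) = 1/(-15727) = -1/15727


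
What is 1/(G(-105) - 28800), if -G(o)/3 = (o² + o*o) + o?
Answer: -1/94635 ≈ -1.0567e-5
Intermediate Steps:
G(o) = -6*o² - 3*o (G(o) = -3*((o² + o*o) + o) = -3*((o² + o²) + o) = -3*(2*o² + o) = -3*(o + 2*o²) = -6*o² - 3*o)
1/(G(-105) - 28800) = 1/(-3*(-105)*(1 + 2*(-105)) - 28800) = 1/(-3*(-105)*(1 - 210) - 28800) = 1/(-3*(-105)*(-209) - 28800) = 1/(-65835 - 28800) = 1/(-94635) = -1/94635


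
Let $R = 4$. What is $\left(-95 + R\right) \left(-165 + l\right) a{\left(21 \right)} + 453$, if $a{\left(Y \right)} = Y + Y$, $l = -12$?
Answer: $676947$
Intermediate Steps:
$a{\left(Y \right)} = 2 Y$
$\left(-95 + R\right) \left(-165 + l\right) a{\left(21 \right)} + 453 = \left(-95 + 4\right) \left(-165 - 12\right) 2 \cdot 21 + 453 = \left(-91\right) \left(-177\right) 42 + 453 = 16107 \cdot 42 + 453 = 676494 + 453 = 676947$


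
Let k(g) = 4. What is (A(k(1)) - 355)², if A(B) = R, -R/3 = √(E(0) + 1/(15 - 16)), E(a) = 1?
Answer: 126025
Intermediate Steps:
R = 0 (R = -3*√(1 + 1/(15 - 16)) = -3*√(1 + 1/(-1)) = -3*√(1 - 1) = -3*√0 = -3*0 = 0)
A(B) = 0
(A(k(1)) - 355)² = (0 - 355)² = (-355)² = 126025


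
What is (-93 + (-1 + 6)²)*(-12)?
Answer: 816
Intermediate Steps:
(-93 + (-1 + 6)²)*(-12) = (-93 + 5²)*(-12) = (-93 + 25)*(-12) = -68*(-12) = 816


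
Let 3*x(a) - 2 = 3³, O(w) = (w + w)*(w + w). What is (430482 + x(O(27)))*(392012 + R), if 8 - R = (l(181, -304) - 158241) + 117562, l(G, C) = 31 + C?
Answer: 186390837900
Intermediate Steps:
O(w) = 4*w² (O(w) = (2*w)*(2*w) = 4*w²)
x(a) = 29/3 (x(a) = ⅔ + (⅓)*3³ = ⅔ + (⅓)*27 = ⅔ + 9 = 29/3)
R = 40960 (R = 8 - (((31 - 304) - 158241) + 117562) = 8 - ((-273 - 158241) + 117562) = 8 - (-158514 + 117562) = 8 - 1*(-40952) = 8 + 40952 = 40960)
(430482 + x(O(27)))*(392012 + R) = (430482 + 29/3)*(392012 + 40960) = (1291475/3)*432972 = 186390837900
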